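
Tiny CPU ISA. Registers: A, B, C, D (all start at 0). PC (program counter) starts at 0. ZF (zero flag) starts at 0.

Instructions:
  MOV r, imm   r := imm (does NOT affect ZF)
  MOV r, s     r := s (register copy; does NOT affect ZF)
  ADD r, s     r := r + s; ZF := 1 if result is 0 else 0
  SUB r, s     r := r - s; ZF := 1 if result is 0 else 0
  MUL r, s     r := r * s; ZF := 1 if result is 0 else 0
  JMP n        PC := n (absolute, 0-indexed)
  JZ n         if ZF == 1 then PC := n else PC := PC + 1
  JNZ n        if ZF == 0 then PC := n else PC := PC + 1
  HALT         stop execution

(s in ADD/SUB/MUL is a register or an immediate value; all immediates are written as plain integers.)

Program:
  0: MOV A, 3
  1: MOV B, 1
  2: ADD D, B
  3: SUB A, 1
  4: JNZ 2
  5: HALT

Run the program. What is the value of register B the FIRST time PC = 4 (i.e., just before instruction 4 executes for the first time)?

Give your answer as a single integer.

Step 1: PC=0 exec 'MOV A, 3'. After: A=3 B=0 C=0 D=0 ZF=0 PC=1
Step 2: PC=1 exec 'MOV B, 1'. After: A=3 B=1 C=0 D=0 ZF=0 PC=2
Step 3: PC=2 exec 'ADD D, B'. After: A=3 B=1 C=0 D=1 ZF=0 PC=3
Step 4: PC=3 exec 'SUB A, 1'. After: A=2 B=1 C=0 D=1 ZF=0 PC=4
First time PC=4: B=1

1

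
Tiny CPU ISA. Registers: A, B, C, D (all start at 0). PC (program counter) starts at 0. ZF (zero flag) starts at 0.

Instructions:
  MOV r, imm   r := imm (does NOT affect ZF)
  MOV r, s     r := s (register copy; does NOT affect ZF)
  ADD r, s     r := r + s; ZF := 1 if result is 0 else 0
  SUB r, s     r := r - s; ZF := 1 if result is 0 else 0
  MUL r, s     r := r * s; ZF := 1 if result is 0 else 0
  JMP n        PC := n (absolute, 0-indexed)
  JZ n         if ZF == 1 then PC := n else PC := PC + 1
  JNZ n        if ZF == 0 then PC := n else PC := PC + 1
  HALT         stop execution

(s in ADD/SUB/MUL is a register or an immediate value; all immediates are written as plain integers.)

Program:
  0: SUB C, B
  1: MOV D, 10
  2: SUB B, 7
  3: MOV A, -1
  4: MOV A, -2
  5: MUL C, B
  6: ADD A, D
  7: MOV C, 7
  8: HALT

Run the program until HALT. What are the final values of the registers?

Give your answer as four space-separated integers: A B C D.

Step 1: PC=0 exec 'SUB C, B'. After: A=0 B=0 C=0 D=0 ZF=1 PC=1
Step 2: PC=1 exec 'MOV D, 10'. After: A=0 B=0 C=0 D=10 ZF=1 PC=2
Step 3: PC=2 exec 'SUB B, 7'. After: A=0 B=-7 C=0 D=10 ZF=0 PC=3
Step 4: PC=3 exec 'MOV A, -1'. After: A=-1 B=-7 C=0 D=10 ZF=0 PC=4
Step 5: PC=4 exec 'MOV A, -2'. After: A=-2 B=-7 C=0 D=10 ZF=0 PC=5
Step 6: PC=5 exec 'MUL C, B'. After: A=-2 B=-7 C=0 D=10 ZF=1 PC=6
Step 7: PC=6 exec 'ADD A, D'. After: A=8 B=-7 C=0 D=10 ZF=0 PC=7
Step 8: PC=7 exec 'MOV C, 7'. After: A=8 B=-7 C=7 D=10 ZF=0 PC=8
Step 9: PC=8 exec 'HALT'. After: A=8 B=-7 C=7 D=10 ZF=0 PC=8 HALTED

Answer: 8 -7 7 10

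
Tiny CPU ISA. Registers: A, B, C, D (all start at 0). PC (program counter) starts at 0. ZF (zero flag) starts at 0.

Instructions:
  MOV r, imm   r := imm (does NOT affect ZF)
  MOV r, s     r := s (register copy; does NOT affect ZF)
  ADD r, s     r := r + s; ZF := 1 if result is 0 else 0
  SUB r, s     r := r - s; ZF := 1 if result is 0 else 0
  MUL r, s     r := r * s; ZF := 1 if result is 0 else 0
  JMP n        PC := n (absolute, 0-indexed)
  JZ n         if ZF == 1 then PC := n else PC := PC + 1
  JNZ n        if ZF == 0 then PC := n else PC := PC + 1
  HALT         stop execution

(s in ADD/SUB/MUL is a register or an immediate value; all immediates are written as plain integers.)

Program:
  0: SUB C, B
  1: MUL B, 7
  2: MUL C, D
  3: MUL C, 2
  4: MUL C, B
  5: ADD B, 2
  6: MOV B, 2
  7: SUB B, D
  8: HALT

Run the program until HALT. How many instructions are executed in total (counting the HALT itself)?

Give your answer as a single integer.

Step 1: PC=0 exec 'SUB C, B'. After: A=0 B=0 C=0 D=0 ZF=1 PC=1
Step 2: PC=1 exec 'MUL B, 7'. After: A=0 B=0 C=0 D=0 ZF=1 PC=2
Step 3: PC=2 exec 'MUL C, D'. After: A=0 B=0 C=0 D=0 ZF=1 PC=3
Step 4: PC=3 exec 'MUL C, 2'. After: A=0 B=0 C=0 D=0 ZF=1 PC=4
Step 5: PC=4 exec 'MUL C, B'. After: A=0 B=0 C=0 D=0 ZF=1 PC=5
Step 6: PC=5 exec 'ADD B, 2'. After: A=0 B=2 C=0 D=0 ZF=0 PC=6
Step 7: PC=6 exec 'MOV B, 2'. After: A=0 B=2 C=0 D=0 ZF=0 PC=7
Step 8: PC=7 exec 'SUB B, D'. After: A=0 B=2 C=0 D=0 ZF=0 PC=8
Step 9: PC=8 exec 'HALT'. After: A=0 B=2 C=0 D=0 ZF=0 PC=8 HALTED
Total instructions executed: 9

Answer: 9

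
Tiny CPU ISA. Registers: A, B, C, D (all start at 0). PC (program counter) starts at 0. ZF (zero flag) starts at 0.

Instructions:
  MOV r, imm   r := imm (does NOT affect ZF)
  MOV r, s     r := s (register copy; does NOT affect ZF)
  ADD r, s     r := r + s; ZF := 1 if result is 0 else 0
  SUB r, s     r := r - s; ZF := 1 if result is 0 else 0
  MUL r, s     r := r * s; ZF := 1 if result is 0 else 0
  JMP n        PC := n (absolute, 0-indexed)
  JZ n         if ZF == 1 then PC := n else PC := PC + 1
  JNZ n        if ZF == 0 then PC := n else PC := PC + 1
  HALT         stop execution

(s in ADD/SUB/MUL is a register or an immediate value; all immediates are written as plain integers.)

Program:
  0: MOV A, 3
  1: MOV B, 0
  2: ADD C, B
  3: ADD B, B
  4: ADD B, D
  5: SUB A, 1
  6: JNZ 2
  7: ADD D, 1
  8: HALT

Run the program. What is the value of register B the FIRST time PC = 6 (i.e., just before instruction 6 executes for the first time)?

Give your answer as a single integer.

Step 1: PC=0 exec 'MOV A, 3'. After: A=3 B=0 C=0 D=0 ZF=0 PC=1
Step 2: PC=1 exec 'MOV B, 0'. After: A=3 B=0 C=0 D=0 ZF=0 PC=2
Step 3: PC=2 exec 'ADD C, B'. After: A=3 B=0 C=0 D=0 ZF=1 PC=3
Step 4: PC=3 exec 'ADD B, B'. After: A=3 B=0 C=0 D=0 ZF=1 PC=4
Step 5: PC=4 exec 'ADD B, D'. After: A=3 B=0 C=0 D=0 ZF=1 PC=5
Step 6: PC=5 exec 'SUB A, 1'. After: A=2 B=0 C=0 D=0 ZF=0 PC=6
First time PC=6: B=0

0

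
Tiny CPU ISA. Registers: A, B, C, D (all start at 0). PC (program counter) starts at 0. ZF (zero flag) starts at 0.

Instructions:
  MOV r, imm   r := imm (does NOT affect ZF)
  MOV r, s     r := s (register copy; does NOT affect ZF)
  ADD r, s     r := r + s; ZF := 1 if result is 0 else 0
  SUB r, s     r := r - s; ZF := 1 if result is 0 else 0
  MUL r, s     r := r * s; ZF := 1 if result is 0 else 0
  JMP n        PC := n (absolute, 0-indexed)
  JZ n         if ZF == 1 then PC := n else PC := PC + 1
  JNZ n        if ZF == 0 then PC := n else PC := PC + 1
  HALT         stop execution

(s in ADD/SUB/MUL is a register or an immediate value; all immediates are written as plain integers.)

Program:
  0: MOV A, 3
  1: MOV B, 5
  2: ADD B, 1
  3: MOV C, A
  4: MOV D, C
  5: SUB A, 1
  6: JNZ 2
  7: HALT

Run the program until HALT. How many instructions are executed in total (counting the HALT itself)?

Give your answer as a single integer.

Answer: 18

Derivation:
Step 1: PC=0 exec 'MOV A, 3'. After: A=3 B=0 C=0 D=0 ZF=0 PC=1
Step 2: PC=1 exec 'MOV B, 5'. After: A=3 B=5 C=0 D=0 ZF=0 PC=2
Step 3: PC=2 exec 'ADD B, 1'. After: A=3 B=6 C=0 D=0 ZF=0 PC=3
Step 4: PC=3 exec 'MOV C, A'. After: A=3 B=6 C=3 D=0 ZF=0 PC=4
Step 5: PC=4 exec 'MOV D, C'. After: A=3 B=6 C=3 D=3 ZF=0 PC=5
Step 6: PC=5 exec 'SUB A, 1'. After: A=2 B=6 C=3 D=3 ZF=0 PC=6
Step 7: PC=6 exec 'JNZ 2'. After: A=2 B=6 C=3 D=3 ZF=0 PC=2
Step 8: PC=2 exec 'ADD B, 1'. After: A=2 B=7 C=3 D=3 ZF=0 PC=3
Step 9: PC=3 exec 'MOV C, A'. After: A=2 B=7 C=2 D=3 ZF=0 PC=4
Step 10: PC=4 exec 'MOV D, C'. After: A=2 B=7 C=2 D=2 ZF=0 PC=5
Step 11: PC=5 exec 'SUB A, 1'. After: A=1 B=7 C=2 D=2 ZF=0 PC=6
Step 12: PC=6 exec 'JNZ 2'. After: A=1 B=7 C=2 D=2 ZF=0 PC=2
Step 13: PC=2 exec 'ADD B, 1'. After: A=1 B=8 C=2 D=2 ZF=0 PC=3
Step 14: PC=3 exec 'MOV C, A'. After: A=1 B=8 C=1 D=2 ZF=0 PC=4
Step 15: PC=4 exec 'MOV D, C'. After: A=1 B=8 C=1 D=1 ZF=0 PC=5
Step 16: PC=5 exec 'SUB A, 1'. After: A=0 B=8 C=1 D=1 ZF=1 PC=6
Step 17: PC=6 exec 'JNZ 2'. After: A=0 B=8 C=1 D=1 ZF=1 PC=7
Step 18: PC=7 exec 'HALT'. After: A=0 B=8 C=1 D=1 ZF=1 PC=7 HALTED
Total instructions executed: 18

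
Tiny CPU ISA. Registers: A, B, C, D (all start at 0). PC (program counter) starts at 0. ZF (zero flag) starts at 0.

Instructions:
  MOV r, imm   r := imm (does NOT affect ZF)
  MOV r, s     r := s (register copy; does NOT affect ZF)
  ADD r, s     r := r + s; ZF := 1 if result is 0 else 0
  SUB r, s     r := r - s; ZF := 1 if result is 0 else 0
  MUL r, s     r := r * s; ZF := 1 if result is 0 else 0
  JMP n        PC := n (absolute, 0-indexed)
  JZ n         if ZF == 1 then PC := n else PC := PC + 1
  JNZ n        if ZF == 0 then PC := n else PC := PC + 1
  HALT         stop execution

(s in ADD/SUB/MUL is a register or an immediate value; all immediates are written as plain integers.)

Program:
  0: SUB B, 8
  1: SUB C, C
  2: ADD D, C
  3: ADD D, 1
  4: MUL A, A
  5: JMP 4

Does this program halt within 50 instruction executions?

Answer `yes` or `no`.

Step 1: PC=0 exec 'SUB B, 8'. After: A=0 B=-8 C=0 D=0 ZF=0 PC=1
Step 2: PC=1 exec 'SUB C, C'. After: A=0 B=-8 C=0 D=0 ZF=1 PC=2
Step 3: PC=2 exec 'ADD D, C'. After: A=0 B=-8 C=0 D=0 ZF=1 PC=3
Step 4: PC=3 exec 'ADD D, 1'. After: A=0 B=-8 C=0 D=1 ZF=0 PC=4
Step 5: PC=4 exec 'MUL A, A'. After: A=0 B=-8 C=0 D=1 ZF=1 PC=5
Step 6: PC=5 exec 'JMP 4'. After: A=0 B=-8 C=0 D=1 ZF=1 PC=4
Step 7: PC=4 exec 'MUL A, A'. After: A=0 B=-8 C=0 D=1 ZF=1 PC=5
State after step 7 equals state after step 5: the program is in a cycle of length 2 and will never halt.

Answer: no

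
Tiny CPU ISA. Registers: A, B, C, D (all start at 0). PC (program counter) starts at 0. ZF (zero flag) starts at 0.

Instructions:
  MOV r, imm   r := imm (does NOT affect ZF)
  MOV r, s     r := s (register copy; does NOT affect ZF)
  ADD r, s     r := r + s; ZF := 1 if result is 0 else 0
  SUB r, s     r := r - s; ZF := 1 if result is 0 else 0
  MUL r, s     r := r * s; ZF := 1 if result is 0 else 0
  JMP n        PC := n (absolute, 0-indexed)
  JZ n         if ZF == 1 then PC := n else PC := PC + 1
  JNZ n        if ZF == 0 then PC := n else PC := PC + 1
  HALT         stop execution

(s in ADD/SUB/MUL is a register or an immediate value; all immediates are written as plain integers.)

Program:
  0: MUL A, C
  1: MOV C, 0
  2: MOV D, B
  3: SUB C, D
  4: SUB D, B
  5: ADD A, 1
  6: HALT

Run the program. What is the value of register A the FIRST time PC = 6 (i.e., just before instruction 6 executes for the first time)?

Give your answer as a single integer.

Step 1: PC=0 exec 'MUL A, C'. After: A=0 B=0 C=0 D=0 ZF=1 PC=1
Step 2: PC=1 exec 'MOV C, 0'. After: A=0 B=0 C=0 D=0 ZF=1 PC=2
Step 3: PC=2 exec 'MOV D, B'. After: A=0 B=0 C=0 D=0 ZF=1 PC=3
Step 4: PC=3 exec 'SUB C, D'. After: A=0 B=0 C=0 D=0 ZF=1 PC=4
Step 5: PC=4 exec 'SUB D, B'. After: A=0 B=0 C=0 D=0 ZF=1 PC=5
Step 6: PC=5 exec 'ADD A, 1'. After: A=1 B=0 C=0 D=0 ZF=0 PC=6
First time PC=6: A=1

1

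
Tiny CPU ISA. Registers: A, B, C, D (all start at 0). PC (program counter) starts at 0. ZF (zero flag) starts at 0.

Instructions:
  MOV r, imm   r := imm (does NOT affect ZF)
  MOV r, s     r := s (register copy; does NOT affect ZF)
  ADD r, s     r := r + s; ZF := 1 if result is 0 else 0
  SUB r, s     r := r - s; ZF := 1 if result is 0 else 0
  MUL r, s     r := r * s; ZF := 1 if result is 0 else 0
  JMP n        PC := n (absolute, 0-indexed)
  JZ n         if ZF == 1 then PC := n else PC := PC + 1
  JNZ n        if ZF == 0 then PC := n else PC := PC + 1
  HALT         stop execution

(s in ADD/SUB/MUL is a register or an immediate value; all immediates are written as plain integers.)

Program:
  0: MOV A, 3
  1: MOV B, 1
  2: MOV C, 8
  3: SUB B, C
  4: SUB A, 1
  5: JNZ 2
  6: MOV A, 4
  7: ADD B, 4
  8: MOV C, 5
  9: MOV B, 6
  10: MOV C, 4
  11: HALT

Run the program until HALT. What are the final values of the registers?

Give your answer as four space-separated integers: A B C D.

Step 1: PC=0 exec 'MOV A, 3'. After: A=3 B=0 C=0 D=0 ZF=0 PC=1
Step 2: PC=1 exec 'MOV B, 1'. After: A=3 B=1 C=0 D=0 ZF=0 PC=2
Step 3: PC=2 exec 'MOV C, 8'. After: A=3 B=1 C=8 D=0 ZF=0 PC=3
Step 4: PC=3 exec 'SUB B, C'. After: A=3 B=-7 C=8 D=0 ZF=0 PC=4
Step 5: PC=4 exec 'SUB A, 1'. After: A=2 B=-7 C=8 D=0 ZF=0 PC=5
Step 6: PC=5 exec 'JNZ 2'. After: A=2 B=-7 C=8 D=0 ZF=0 PC=2
Step 7: PC=2 exec 'MOV C, 8'. After: A=2 B=-7 C=8 D=0 ZF=0 PC=3
Step 8: PC=3 exec 'SUB B, C'. After: A=2 B=-15 C=8 D=0 ZF=0 PC=4
Step 9: PC=4 exec 'SUB A, 1'. After: A=1 B=-15 C=8 D=0 ZF=0 PC=5
Step 10: PC=5 exec 'JNZ 2'. After: A=1 B=-15 C=8 D=0 ZF=0 PC=2
Step 11: PC=2 exec 'MOV C, 8'. After: A=1 B=-15 C=8 D=0 ZF=0 PC=3
Step 12: PC=3 exec 'SUB B, C'. After: A=1 B=-23 C=8 D=0 ZF=0 PC=4
Step 13: PC=4 exec 'SUB A, 1'. After: A=0 B=-23 C=8 D=0 ZF=1 PC=5
Step 14: PC=5 exec 'JNZ 2'. After: A=0 B=-23 C=8 D=0 ZF=1 PC=6
Step 15: PC=6 exec 'MOV A, 4'. After: A=4 B=-23 C=8 D=0 ZF=1 PC=7
Step 16: PC=7 exec 'ADD B, 4'. After: A=4 B=-19 C=8 D=0 ZF=0 PC=8
Step 17: PC=8 exec 'MOV C, 5'. After: A=4 B=-19 C=5 D=0 ZF=0 PC=9
Step 18: PC=9 exec 'MOV B, 6'. After: A=4 B=6 C=5 D=0 ZF=0 PC=10
Step 19: PC=10 exec 'MOV C, 4'. After: A=4 B=6 C=4 D=0 ZF=0 PC=11
Step 20: PC=11 exec 'HALT'. After: A=4 B=6 C=4 D=0 ZF=0 PC=11 HALTED

Answer: 4 6 4 0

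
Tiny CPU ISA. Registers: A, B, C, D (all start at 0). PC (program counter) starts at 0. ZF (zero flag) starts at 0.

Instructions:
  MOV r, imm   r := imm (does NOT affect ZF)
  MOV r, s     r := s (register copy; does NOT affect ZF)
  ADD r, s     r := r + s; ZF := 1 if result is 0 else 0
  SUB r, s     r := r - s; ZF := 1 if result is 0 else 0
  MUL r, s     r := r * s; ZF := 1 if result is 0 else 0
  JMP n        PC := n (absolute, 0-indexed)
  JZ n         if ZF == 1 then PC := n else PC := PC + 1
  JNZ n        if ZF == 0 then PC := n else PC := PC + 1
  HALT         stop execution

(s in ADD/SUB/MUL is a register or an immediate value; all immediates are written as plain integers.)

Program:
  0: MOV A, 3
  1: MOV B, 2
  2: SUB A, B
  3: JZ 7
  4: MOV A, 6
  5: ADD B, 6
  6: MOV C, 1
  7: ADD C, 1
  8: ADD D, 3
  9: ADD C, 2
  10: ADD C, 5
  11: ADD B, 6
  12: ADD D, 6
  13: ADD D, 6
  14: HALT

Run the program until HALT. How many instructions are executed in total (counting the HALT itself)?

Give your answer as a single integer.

Step 1: PC=0 exec 'MOV A, 3'. After: A=3 B=0 C=0 D=0 ZF=0 PC=1
Step 2: PC=1 exec 'MOV B, 2'. After: A=3 B=2 C=0 D=0 ZF=0 PC=2
Step 3: PC=2 exec 'SUB A, B'. After: A=1 B=2 C=0 D=0 ZF=0 PC=3
Step 4: PC=3 exec 'JZ 7'. After: A=1 B=2 C=0 D=0 ZF=0 PC=4
Step 5: PC=4 exec 'MOV A, 6'. After: A=6 B=2 C=0 D=0 ZF=0 PC=5
Step 6: PC=5 exec 'ADD B, 6'. After: A=6 B=8 C=0 D=0 ZF=0 PC=6
Step 7: PC=6 exec 'MOV C, 1'. After: A=6 B=8 C=1 D=0 ZF=0 PC=7
Step 8: PC=7 exec 'ADD C, 1'. After: A=6 B=8 C=2 D=0 ZF=0 PC=8
Step 9: PC=8 exec 'ADD D, 3'. After: A=6 B=8 C=2 D=3 ZF=0 PC=9
Step 10: PC=9 exec 'ADD C, 2'. After: A=6 B=8 C=4 D=3 ZF=0 PC=10
Step 11: PC=10 exec 'ADD C, 5'. After: A=6 B=8 C=9 D=3 ZF=0 PC=11
Step 12: PC=11 exec 'ADD B, 6'. After: A=6 B=14 C=9 D=3 ZF=0 PC=12
Step 13: PC=12 exec 'ADD D, 6'. After: A=6 B=14 C=9 D=9 ZF=0 PC=13
Step 14: PC=13 exec 'ADD D, 6'. After: A=6 B=14 C=9 D=15 ZF=0 PC=14
Step 15: PC=14 exec 'HALT'. After: A=6 B=14 C=9 D=15 ZF=0 PC=14 HALTED
Total instructions executed: 15

Answer: 15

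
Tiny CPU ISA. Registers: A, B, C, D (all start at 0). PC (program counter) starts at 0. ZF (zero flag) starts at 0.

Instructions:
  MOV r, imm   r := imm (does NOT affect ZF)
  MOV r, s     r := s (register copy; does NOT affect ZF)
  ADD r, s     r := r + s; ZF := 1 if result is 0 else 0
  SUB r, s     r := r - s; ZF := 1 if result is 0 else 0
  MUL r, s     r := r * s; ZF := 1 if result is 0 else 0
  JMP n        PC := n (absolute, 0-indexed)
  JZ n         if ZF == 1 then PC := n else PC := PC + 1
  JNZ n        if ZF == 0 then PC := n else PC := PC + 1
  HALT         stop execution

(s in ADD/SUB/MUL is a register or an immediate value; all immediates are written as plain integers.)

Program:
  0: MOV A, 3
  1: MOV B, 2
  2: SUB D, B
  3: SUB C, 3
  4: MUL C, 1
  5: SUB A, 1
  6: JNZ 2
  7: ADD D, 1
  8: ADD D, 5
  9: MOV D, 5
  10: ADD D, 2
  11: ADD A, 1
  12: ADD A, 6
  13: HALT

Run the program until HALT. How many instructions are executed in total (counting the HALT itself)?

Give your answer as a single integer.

Answer: 24

Derivation:
Step 1: PC=0 exec 'MOV A, 3'. After: A=3 B=0 C=0 D=0 ZF=0 PC=1
Step 2: PC=1 exec 'MOV B, 2'. After: A=3 B=2 C=0 D=0 ZF=0 PC=2
Step 3: PC=2 exec 'SUB D, B'. After: A=3 B=2 C=0 D=-2 ZF=0 PC=3
Step 4: PC=3 exec 'SUB C, 3'. After: A=3 B=2 C=-3 D=-2 ZF=0 PC=4
Step 5: PC=4 exec 'MUL C, 1'. After: A=3 B=2 C=-3 D=-2 ZF=0 PC=5
Step 6: PC=5 exec 'SUB A, 1'. After: A=2 B=2 C=-3 D=-2 ZF=0 PC=6
Step 7: PC=6 exec 'JNZ 2'. After: A=2 B=2 C=-3 D=-2 ZF=0 PC=2
Step 8: PC=2 exec 'SUB D, B'. After: A=2 B=2 C=-3 D=-4 ZF=0 PC=3
Step 9: PC=3 exec 'SUB C, 3'. After: A=2 B=2 C=-6 D=-4 ZF=0 PC=4
Step 10: PC=4 exec 'MUL C, 1'. After: A=2 B=2 C=-6 D=-4 ZF=0 PC=5
Step 11: PC=5 exec 'SUB A, 1'. After: A=1 B=2 C=-6 D=-4 ZF=0 PC=6
Step 12: PC=6 exec 'JNZ 2'. After: A=1 B=2 C=-6 D=-4 ZF=0 PC=2
Step 13: PC=2 exec 'SUB D, B'. After: A=1 B=2 C=-6 D=-6 ZF=0 PC=3
Step 14: PC=3 exec 'SUB C, 3'. After: A=1 B=2 C=-9 D=-6 ZF=0 PC=4
Step 15: PC=4 exec 'MUL C, 1'. After: A=1 B=2 C=-9 D=-6 ZF=0 PC=5
Step 16: PC=5 exec 'SUB A, 1'. After: A=0 B=2 C=-9 D=-6 ZF=1 PC=6
Step 17: PC=6 exec 'JNZ 2'. After: A=0 B=2 C=-9 D=-6 ZF=1 PC=7
Step 18: PC=7 exec 'ADD D, 1'. After: A=0 B=2 C=-9 D=-5 ZF=0 PC=8
Step 19: PC=8 exec 'ADD D, 5'. After: A=0 B=2 C=-9 D=0 ZF=1 PC=9
Step 20: PC=9 exec 'MOV D, 5'. After: A=0 B=2 C=-9 D=5 ZF=1 PC=10
Step 21: PC=10 exec 'ADD D, 2'. After: A=0 B=2 C=-9 D=7 ZF=0 PC=11
Step 22: PC=11 exec 'ADD A, 1'. After: A=1 B=2 C=-9 D=7 ZF=0 PC=12
Step 23: PC=12 exec 'ADD A, 6'. After: A=7 B=2 C=-9 D=7 ZF=0 PC=13
Step 24: PC=13 exec 'HALT'. After: A=7 B=2 C=-9 D=7 ZF=0 PC=13 HALTED
Total instructions executed: 24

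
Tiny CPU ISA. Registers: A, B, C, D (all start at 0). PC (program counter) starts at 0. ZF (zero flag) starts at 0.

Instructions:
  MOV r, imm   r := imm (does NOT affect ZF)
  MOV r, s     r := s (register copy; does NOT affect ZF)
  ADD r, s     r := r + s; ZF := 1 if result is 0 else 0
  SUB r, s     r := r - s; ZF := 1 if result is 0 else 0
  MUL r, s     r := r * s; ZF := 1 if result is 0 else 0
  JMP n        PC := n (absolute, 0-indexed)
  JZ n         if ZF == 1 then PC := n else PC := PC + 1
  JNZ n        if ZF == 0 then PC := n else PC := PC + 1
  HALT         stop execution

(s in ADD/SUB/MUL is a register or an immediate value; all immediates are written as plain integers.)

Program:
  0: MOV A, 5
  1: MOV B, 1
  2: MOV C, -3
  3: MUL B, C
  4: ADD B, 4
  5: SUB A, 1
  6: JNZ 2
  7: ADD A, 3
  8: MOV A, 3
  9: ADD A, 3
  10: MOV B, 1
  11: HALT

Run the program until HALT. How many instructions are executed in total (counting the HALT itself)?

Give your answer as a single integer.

Step 1: PC=0 exec 'MOV A, 5'. After: A=5 B=0 C=0 D=0 ZF=0 PC=1
Step 2: PC=1 exec 'MOV B, 1'. After: A=5 B=1 C=0 D=0 ZF=0 PC=2
Step 3: PC=2 exec 'MOV C, -3'. After: A=5 B=1 C=-3 D=0 ZF=0 PC=3
Step 4: PC=3 exec 'MUL B, C'. After: A=5 B=-3 C=-3 D=0 ZF=0 PC=4
Step 5: PC=4 exec 'ADD B, 4'. After: A=5 B=1 C=-3 D=0 ZF=0 PC=5
Step 6: PC=5 exec 'SUB A, 1'. After: A=4 B=1 C=-3 D=0 ZF=0 PC=6
Step 7: PC=6 exec 'JNZ 2'. After: A=4 B=1 C=-3 D=0 ZF=0 PC=2
Step 8: PC=2 exec 'MOV C, -3'. After: A=4 B=1 C=-3 D=0 ZF=0 PC=3
Step 9: PC=3 exec 'MUL B, C'. After: A=4 B=-3 C=-3 D=0 ZF=0 PC=4
Step 10: PC=4 exec 'ADD B, 4'. After: A=4 B=1 C=-3 D=0 ZF=0 PC=5
Step 11: PC=5 exec 'SUB A, 1'. After: A=3 B=1 C=-3 D=0 ZF=0 PC=6
Step 12: PC=6 exec 'JNZ 2'. After: A=3 B=1 C=-3 D=0 ZF=0 PC=2
Step 13: PC=2 exec 'MOV C, -3'. After: A=3 B=1 C=-3 D=0 ZF=0 PC=3
Step 14: PC=3 exec 'MUL B, C'. After: A=3 B=-3 C=-3 D=0 ZF=0 PC=4
Step 15: PC=4 exec 'ADD B, 4'. After: A=3 B=1 C=-3 D=0 ZF=0 PC=5
Step 16: PC=5 exec 'SUB A, 1'. After: A=2 B=1 C=-3 D=0 ZF=0 PC=6
Step 17: PC=6 exec 'JNZ 2'. After: A=2 B=1 C=-3 D=0 ZF=0 PC=2
Step 18: PC=2 exec 'MOV C, -3'. After: A=2 B=1 C=-3 D=0 ZF=0 PC=3
Step 19: PC=3 exec 'MUL B, C'. After: A=2 B=-3 C=-3 D=0 ZF=0 PC=4
Step 20: PC=4 exec 'ADD B, 4'. After: A=2 B=1 C=-3 D=0 ZF=0 PC=5
Step 21: PC=5 exec 'SUB A, 1'. After: A=1 B=1 C=-3 D=0 ZF=0 PC=6
Step 22: PC=6 exec 'JNZ 2'. After: A=1 B=1 C=-3 D=0 ZF=0 PC=2
Step 23: PC=2 exec 'MOV C, -3'. After: A=1 B=1 C=-3 D=0 ZF=0 PC=3
Step 24: PC=3 exec 'MUL B, C'. After: A=1 B=-3 C=-3 D=0 ZF=0 PC=4
Step 25: PC=4 exec 'ADD B, 4'. After: A=1 B=1 C=-3 D=0 ZF=0 PC=5
Step 26: PC=5 exec 'SUB A, 1'. After: A=0 B=1 C=-3 D=0 ZF=1 PC=6
Step 27: PC=6 exec 'JNZ 2'. After: A=0 B=1 C=-3 D=0 ZF=1 PC=7
Step 28: PC=7 exec 'ADD A, 3'. After: A=3 B=1 C=-3 D=0 ZF=0 PC=8
Step 29: PC=8 exec 'MOV A, 3'. After: A=3 B=1 C=-3 D=0 ZF=0 PC=9
Step 30: PC=9 exec 'ADD A, 3'. After: A=6 B=1 C=-3 D=0 ZF=0 PC=10
Step 31: PC=10 exec 'MOV B, 1'. After: A=6 B=1 C=-3 D=0 ZF=0 PC=11
Step 32: PC=11 exec 'HALT'. After: A=6 B=1 C=-3 D=0 ZF=0 PC=11 HALTED
Total instructions executed: 32

Answer: 32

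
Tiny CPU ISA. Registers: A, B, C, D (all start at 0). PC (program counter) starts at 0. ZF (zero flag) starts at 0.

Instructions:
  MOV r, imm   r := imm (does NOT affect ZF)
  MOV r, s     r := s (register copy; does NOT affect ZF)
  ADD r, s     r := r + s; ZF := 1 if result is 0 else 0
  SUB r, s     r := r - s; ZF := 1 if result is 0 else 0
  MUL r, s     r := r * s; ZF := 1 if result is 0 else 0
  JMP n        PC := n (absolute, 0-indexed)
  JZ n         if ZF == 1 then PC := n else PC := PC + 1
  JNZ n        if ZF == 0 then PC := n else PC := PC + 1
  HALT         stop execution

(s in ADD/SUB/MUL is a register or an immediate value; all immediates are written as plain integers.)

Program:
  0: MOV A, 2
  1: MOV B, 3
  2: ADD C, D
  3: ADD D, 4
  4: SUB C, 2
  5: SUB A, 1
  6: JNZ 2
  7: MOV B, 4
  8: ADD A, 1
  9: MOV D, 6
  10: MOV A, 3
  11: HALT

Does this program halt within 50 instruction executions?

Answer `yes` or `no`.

Answer: yes

Derivation:
Step 1: PC=0 exec 'MOV A, 2'. After: A=2 B=0 C=0 D=0 ZF=0 PC=1
Step 2: PC=1 exec 'MOV B, 3'. After: A=2 B=3 C=0 D=0 ZF=0 PC=2
Step 3: PC=2 exec 'ADD C, D'. After: A=2 B=3 C=0 D=0 ZF=1 PC=3
Step 4: PC=3 exec 'ADD D, 4'. After: A=2 B=3 C=0 D=4 ZF=0 PC=4
Step 5: PC=4 exec 'SUB C, 2'. After: A=2 B=3 C=-2 D=4 ZF=0 PC=5
Step 6: PC=5 exec 'SUB A, 1'. After: A=1 B=3 C=-2 D=4 ZF=0 PC=6
Step 7: PC=6 exec 'JNZ 2'. After: A=1 B=3 C=-2 D=4 ZF=0 PC=2
Step 8: PC=2 exec 'ADD C, D'. After: A=1 B=3 C=2 D=4 ZF=0 PC=3
Step 9: PC=3 exec 'ADD D, 4'. After: A=1 B=3 C=2 D=8 ZF=0 PC=4
Step 10: PC=4 exec 'SUB C, 2'. After: A=1 B=3 C=0 D=8 ZF=1 PC=5
Step 11: PC=5 exec 'SUB A, 1'. After: A=0 B=3 C=0 D=8 ZF=1 PC=6
Step 12: PC=6 exec 'JNZ 2'. After: A=0 B=3 C=0 D=8 ZF=1 PC=7
Step 13: PC=7 exec 'MOV B, 4'. After: A=0 B=4 C=0 D=8 ZF=1 PC=8
Step 14: PC=8 exec 'ADD A, 1'. After: A=1 B=4 C=0 D=8 ZF=0 PC=9
Step 15: PC=9 exec 'MOV D, 6'. After: A=1 B=4 C=0 D=6 ZF=0 PC=10
Step 16: PC=10 exec 'MOV A, 3'. After: A=3 B=4 C=0 D=6 ZF=0 PC=11
Step 17: PC=11 exec 'HALT'. After: A=3 B=4 C=0 D=6 ZF=0 PC=11 HALTED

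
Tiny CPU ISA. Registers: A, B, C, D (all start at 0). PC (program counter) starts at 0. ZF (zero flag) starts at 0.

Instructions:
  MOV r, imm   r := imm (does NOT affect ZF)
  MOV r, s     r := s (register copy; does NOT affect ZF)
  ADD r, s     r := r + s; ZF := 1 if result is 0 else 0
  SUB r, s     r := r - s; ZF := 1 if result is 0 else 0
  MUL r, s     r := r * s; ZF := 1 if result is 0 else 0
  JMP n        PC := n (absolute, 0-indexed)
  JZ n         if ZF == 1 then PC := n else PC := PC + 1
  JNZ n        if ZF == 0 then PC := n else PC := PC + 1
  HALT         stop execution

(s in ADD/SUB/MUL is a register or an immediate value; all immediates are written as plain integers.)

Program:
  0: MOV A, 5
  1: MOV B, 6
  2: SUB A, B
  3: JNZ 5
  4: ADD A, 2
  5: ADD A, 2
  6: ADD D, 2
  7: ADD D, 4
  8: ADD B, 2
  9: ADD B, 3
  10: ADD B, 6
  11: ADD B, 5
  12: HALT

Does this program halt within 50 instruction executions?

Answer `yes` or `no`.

Answer: yes

Derivation:
Step 1: PC=0 exec 'MOV A, 5'. After: A=5 B=0 C=0 D=0 ZF=0 PC=1
Step 2: PC=1 exec 'MOV B, 6'. After: A=5 B=6 C=0 D=0 ZF=0 PC=2
Step 3: PC=2 exec 'SUB A, B'. After: A=-1 B=6 C=0 D=0 ZF=0 PC=3
Step 4: PC=3 exec 'JNZ 5'. After: A=-1 B=6 C=0 D=0 ZF=0 PC=5
Step 5: PC=5 exec 'ADD A, 2'. After: A=1 B=6 C=0 D=0 ZF=0 PC=6
Step 6: PC=6 exec 'ADD D, 2'. After: A=1 B=6 C=0 D=2 ZF=0 PC=7
Step 7: PC=7 exec 'ADD D, 4'. After: A=1 B=6 C=0 D=6 ZF=0 PC=8
Step 8: PC=8 exec 'ADD B, 2'. After: A=1 B=8 C=0 D=6 ZF=0 PC=9
Step 9: PC=9 exec 'ADD B, 3'. After: A=1 B=11 C=0 D=6 ZF=0 PC=10
Step 10: PC=10 exec 'ADD B, 6'. After: A=1 B=17 C=0 D=6 ZF=0 PC=11
Step 11: PC=11 exec 'ADD B, 5'. After: A=1 B=22 C=0 D=6 ZF=0 PC=12
Step 12: PC=12 exec 'HALT'. After: A=1 B=22 C=0 D=6 ZF=0 PC=12 HALTED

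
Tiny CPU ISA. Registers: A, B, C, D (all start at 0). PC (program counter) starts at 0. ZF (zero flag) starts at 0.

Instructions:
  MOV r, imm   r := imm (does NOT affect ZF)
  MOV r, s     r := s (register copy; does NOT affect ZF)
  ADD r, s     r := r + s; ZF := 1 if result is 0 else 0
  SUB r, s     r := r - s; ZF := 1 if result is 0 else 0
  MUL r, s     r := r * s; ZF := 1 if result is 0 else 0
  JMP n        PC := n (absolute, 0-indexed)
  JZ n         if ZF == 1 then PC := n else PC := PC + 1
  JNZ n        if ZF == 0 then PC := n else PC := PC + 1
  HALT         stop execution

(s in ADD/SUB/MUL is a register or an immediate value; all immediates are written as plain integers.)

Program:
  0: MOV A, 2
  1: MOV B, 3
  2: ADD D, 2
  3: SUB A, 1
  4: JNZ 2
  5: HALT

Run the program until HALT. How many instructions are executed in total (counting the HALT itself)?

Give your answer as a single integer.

Step 1: PC=0 exec 'MOV A, 2'. After: A=2 B=0 C=0 D=0 ZF=0 PC=1
Step 2: PC=1 exec 'MOV B, 3'. After: A=2 B=3 C=0 D=0 ZF=0 PC=2
Step 3: PC=2 exec 'ADD D, 2'. After: A=2 B=3 C=0 D=2 ZF=0 PC=3
Step 4: PC=3 exec 'SUB A, 1'. After: A=1 B=3 C=0 D=2 ZF=0 PC=4
Step 5: PC=4 exec 'JNZ 2'. After: A=1 B=3 C=0 D=2 ZF=0 PC=2
Step 6: PC=2 exec 'ADD D, 2'. After: A=1 B=3 C=0 D=4 ZF=0 PC=3
Step 7: PC=3 exec 'SUB A, 1'. After: A=0 B=3 C=0 D=4 ZF=1 PC=4
Step 8: PC=4 exec 'JNZ 2'. After: A=0 B=3 C=0 D=4 ZF=1 PC=5
Step 9: PC=5 exec 'HALT'. After: A=0 B=3 C=0 D=4 ZF=1 PC=5 HALTED
Total instructions executed: 9

Answer: 9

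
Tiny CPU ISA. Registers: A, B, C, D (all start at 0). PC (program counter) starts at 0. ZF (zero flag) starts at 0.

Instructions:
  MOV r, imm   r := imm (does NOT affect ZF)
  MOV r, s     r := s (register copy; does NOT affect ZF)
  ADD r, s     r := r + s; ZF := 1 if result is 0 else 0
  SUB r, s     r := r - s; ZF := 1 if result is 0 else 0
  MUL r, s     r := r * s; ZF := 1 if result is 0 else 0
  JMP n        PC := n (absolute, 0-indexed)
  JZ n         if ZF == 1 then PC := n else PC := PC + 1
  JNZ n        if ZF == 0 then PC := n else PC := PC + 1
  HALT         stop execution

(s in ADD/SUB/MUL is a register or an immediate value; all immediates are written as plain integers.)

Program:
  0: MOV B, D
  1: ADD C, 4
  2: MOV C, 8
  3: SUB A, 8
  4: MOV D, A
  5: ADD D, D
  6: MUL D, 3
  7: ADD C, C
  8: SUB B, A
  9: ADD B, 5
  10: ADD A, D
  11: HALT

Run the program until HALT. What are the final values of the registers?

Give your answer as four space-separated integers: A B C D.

Answer: -56 13 16 -48

Derivation:
Step 1: PC=0 exec 'MOV B, D'. After: A=0 B=0 C=0 D=0 ZF=0 PC=1
Step 2: PC=1 exec 'ADD C, 4'. After: A=0 B=0 C=4 D=0 ZF=0 PC=2
Step 3: PC=2 exec 'MOV C, 8'. After: A=0 B=0 C=8 D=0 ZF=0 PC=3
Step 4: PC=3 exec 'SUB A, 8'. After: A=-8 B=0 C=8 D=0 ZF=0 PC=4
Step 5: PC=4 exec 'MOV D, A'. After: A=-8 B=0 C=8 D=-8 ZF=0 PC=5
Step 6: PC=5 exec 'ADD D, D'. After: A=-8 B=0 C=8 D=-16 ZF=0 PC=6
Step 7: PC=6 exec 'MUL D, 3'. After: A=-8 B=0 C=8 D=-48 ZF=0 PC=7
Step 8: PC=7 exec 'ADD C, C'. After: A=-8 B=0 C=16 D=-48 ZF=0 PC=8
Step 9: PC=8 exec 'SUB B, A'. After: A=-8 B=8 C=16 D=-48 ZF=0 PC=9
Step 10: PC=9 exec 'ADD B, 5'. After: A=-8 B=13 C=16 D=-48 ZF=0 PC=10
Step 11: PC=10 exec 'ADD A, D'. After: A=-56 B=13 C=16 D=-48 ZF=0 PC=11
Step 12: PC=11 exec 'HALT'. After: A=-56 B=13 C=16 D=-48 ZF=0 PC=11 HALTED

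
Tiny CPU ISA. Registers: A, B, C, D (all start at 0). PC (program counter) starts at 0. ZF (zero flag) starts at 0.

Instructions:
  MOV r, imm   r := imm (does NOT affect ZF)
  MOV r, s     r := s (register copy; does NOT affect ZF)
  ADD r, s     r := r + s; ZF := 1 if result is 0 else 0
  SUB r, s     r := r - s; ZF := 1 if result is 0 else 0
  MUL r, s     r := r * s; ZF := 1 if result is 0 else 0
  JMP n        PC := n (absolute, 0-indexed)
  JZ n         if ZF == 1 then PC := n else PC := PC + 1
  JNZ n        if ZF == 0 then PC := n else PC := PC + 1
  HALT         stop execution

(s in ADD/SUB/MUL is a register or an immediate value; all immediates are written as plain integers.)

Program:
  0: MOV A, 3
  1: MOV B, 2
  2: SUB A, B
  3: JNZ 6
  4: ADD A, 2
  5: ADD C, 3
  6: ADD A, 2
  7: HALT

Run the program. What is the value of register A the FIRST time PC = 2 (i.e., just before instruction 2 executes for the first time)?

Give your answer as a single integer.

Step 1: PC=0 exec 'MOV A, 3'. After: A=3 B=0 C=0 D=0 ZF=0 PC=1
Step 2: PC=1 exec 'MOV B, 2'. After: A=3 B=2 C=0 D=0 ZF=0 PC=2
First time PC=2: A=3

3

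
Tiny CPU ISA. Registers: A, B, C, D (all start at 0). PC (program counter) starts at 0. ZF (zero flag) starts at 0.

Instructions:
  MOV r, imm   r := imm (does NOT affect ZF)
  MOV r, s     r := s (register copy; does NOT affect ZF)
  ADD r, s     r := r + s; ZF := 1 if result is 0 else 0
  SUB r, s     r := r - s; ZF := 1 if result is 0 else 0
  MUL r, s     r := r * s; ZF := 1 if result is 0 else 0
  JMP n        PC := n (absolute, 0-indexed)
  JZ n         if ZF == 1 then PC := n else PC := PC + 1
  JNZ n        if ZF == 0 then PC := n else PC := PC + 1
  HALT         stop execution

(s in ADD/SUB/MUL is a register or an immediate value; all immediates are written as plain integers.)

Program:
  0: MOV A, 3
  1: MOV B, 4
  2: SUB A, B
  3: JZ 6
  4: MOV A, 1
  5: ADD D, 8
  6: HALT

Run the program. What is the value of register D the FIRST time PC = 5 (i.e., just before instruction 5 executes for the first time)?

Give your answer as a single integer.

Step 1: PC=0 exec 'MOV A, 3'. After: A=3 B=0 C=0 D=0 ZF=0 PC=1
Step 2: PC=1 exec 'MOV B, 4'. After: A=3 B=4 C=0 D=0 ZF=0 PC=2
Step 3: PC=2 exec 'SUB A, B'. After: A=-1 B=4 C=0 D=0 ZF=0 PC=3
Step 4: PC=3 exec 'JZ 6'. After: A=-1 B=4 C=0 D=0 ZF=0 PC=4
Step 5: PC=4 exec 'MOV A, 1'. After: A=1 B=4 C=0 D=0 ZF=0 PC=5
First time PC=5: D=0

0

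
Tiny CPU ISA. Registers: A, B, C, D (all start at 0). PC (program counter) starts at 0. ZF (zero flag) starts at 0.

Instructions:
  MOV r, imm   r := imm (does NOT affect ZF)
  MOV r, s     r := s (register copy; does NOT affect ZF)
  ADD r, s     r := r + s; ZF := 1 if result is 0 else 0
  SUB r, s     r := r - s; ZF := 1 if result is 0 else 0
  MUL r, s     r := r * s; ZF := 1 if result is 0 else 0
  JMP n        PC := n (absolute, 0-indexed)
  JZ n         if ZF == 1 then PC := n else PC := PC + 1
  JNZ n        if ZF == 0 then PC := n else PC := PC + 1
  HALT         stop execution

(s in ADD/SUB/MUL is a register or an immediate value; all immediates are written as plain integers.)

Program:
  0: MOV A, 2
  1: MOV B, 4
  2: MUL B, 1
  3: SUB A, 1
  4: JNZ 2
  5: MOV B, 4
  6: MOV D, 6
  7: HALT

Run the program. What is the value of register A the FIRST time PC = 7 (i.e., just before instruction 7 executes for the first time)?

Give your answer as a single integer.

Step 1: PC=0 exec 'MOV A, 2'. After: A=2 B=0 C=0 D=0 ZF=0 PC=1
Step 2: PC=1 exec 'MOV B, 4'. After: A=2 B=4 C=0 D=0 ZF=0 PC=2
Step 3: PC=2 exec 'MUL B, 1'. After: A=2 B=4 C=0 D=0 ZF=0 PC=3
Step 4: PC=3 exec 'SUB A, 1'. After: A=1 B=4 C=0 D=0 ZF=0 PC=4
Step 5: PC=4 exec 'JNZ 2'. After: A=1 B=4 C=0 D=0 ZF=0 PC=2
Step 6: PC=2 exec 'MUL B, 1'. After: A=1 B=4 C=0 D=0 ZF=0 PC=3
Step 7: PC=3 exec 'SUB A, 1'. After: A=0 B=4 C=0 D=0 ZF=1 PC=4
Step 8: PC=4 exec 'JNZ 2'. After: A=0 B=4 C=0 D=0 ZF=1 PC=5
Step 9: PC=5 exec 'MOV B, 4'. After: A=0 B=4 C=0 D=0 ZF=1 PC=6
Step 10: PC=6 exec 'MOV D, 6'. After: A=0 B=4 C=0 D=6 ZF=1 PC=7
First time PC=7: A=0

0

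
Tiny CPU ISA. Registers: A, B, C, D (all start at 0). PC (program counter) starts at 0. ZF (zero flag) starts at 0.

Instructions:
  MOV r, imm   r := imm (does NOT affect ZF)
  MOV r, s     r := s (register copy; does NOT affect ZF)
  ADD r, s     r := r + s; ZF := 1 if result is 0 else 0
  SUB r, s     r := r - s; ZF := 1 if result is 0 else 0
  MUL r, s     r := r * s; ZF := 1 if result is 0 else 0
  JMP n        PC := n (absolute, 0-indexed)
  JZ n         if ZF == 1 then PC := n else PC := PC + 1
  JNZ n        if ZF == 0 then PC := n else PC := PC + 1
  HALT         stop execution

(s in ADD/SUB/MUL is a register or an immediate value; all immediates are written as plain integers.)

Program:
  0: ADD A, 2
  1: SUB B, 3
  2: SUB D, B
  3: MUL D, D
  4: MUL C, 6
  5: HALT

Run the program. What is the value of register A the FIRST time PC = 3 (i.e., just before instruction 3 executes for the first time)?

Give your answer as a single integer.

Step 1: PC=0 exec 'ADD A, 2'. After: A=2 B=0 C=0 D=0 ZF=0 PC=1
Step 2: PC=1 exec 'SUB B, 3'. After: A=2 B=-3 C=0 D=0 ZF=0 PC=2
Step 3: PC=2 exec 'SUB D, B'. After: A=2 B=-3 C=0 D=3 ZF=0 PC=3
First time PC=3: A=2

2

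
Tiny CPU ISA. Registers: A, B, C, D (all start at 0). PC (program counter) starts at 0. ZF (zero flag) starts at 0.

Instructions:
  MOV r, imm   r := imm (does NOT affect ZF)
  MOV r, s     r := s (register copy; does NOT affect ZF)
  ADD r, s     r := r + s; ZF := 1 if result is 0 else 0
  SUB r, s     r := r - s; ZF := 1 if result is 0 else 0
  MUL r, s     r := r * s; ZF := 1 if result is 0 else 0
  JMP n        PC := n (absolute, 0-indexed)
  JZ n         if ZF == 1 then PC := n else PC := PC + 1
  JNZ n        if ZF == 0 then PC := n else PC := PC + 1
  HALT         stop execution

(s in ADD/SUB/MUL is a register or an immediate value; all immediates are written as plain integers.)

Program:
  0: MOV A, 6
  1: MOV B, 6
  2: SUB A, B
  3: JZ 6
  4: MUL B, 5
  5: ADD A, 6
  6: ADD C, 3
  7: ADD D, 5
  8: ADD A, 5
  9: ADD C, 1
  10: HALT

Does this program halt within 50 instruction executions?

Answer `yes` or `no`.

Answer: yes

Derivation:
Step 1: PC=0 exec 'MOV A, 6'. After: A=6 B=0 C=0 D=0 ZF=0 PC=1
Step 2: PC=1 exec 'MOV B, 6'. After: A=6 B=6 C=0 D=0 ZF=0 PC=2
Step 3: PC=2 exec 'SUB A, B'. After: A=0 B=6 C=0 D=0 ZF=1 PC=3
Step 4: PC=3 exec 'JZ 6'. After: A=0 B=6 C=0 D=0 ZF=1 PC=6
Step 5: PC=6 exec 'ADD C, 3'. After: A=0 B=6 C=3 D=0 ZF=0 PC=7
Step 6: PC=7 exec 'ADD D, 5'. After: A=0 B=6 C=3 D=5 ZF=0 PC=8
Step 7: PC=8 exec 'ADD A, 5'. After: A=5 B=6 C=3 D=5 ZF=0 PC=9
Step 8: PC=9 exec 'ADD C, 1'. After: A=5 B=6 C=4 D=5 ZF=0 PC=10
Step 9: PC=10 exec 'HALT'. After: A=5 B=6 C=4 D=5 ZF=0 PC=10 HALTED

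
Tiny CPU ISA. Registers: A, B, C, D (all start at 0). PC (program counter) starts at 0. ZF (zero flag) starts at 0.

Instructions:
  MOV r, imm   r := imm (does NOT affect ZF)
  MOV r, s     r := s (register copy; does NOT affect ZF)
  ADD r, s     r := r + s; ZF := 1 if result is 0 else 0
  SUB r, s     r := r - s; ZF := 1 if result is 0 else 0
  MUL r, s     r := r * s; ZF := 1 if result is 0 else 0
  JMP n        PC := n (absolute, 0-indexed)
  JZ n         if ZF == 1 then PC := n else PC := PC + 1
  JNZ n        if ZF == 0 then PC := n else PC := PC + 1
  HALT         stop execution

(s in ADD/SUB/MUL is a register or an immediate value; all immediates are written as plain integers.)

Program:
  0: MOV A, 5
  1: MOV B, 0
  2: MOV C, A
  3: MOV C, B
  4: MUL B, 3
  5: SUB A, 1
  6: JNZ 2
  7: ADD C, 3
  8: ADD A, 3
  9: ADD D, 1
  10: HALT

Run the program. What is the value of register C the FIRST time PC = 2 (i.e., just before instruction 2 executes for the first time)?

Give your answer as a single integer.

Step 1: PC=0 exec 'MOV A, 5'. After: A=5 B=0 C=0 D=0 ZF=0 PC=1
Step 2: PC=1 exec 'MOV B, 0'. After: A=5 B=0 C=0 D=0 ZF=0 PC=2
First time PC=2: C=0

0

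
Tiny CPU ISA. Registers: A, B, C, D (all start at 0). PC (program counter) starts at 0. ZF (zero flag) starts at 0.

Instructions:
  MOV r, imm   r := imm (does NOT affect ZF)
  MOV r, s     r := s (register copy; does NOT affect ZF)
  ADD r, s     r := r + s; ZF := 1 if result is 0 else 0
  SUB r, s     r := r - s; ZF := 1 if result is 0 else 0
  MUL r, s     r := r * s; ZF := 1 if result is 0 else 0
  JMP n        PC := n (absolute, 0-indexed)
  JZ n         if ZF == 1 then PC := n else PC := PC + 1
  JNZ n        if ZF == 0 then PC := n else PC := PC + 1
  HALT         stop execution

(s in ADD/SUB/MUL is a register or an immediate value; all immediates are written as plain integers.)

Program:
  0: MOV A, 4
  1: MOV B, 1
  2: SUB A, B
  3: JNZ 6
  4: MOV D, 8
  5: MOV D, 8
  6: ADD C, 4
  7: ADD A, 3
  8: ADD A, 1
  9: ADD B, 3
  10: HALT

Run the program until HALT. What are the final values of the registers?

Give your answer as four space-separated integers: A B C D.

Answer: 7 4 4 0

Derivation:
Step 1: PC=0 exec 'MOV A, 4'. After: A=4 B=0 C=0 D=0 ZF=0 PC=1
Step 2: PC=1 exec 'MOV B, 1'. After: A=4 B=1 C=0 D=0 ZF=0 PC=2
Step 3: PC=2 exec 'SUB A, B'. After: A=3 B=1 C=0 D=0 ZF=0 PC=3
Step 4: PC=3 exec 'JNZ 6'. After: A=3 B=1 C=0 D=0 ZF=0 PC=6
Step 5: PC=6 exec 'ADD C, 4'. After: A=3 B=1 C=4 D=0 ZF=0 PC=7
Step 6: PC=7 exec 'ADD A, 3'. After: A=6 B=1 C=4 D=0 ZF=0 PC=8
Step 7: PC=8 exec 'ADD A, 1'. After: A=7 B=1 C=4 D=0 ZF=0 PC=9
Step 8: PC=9 exec 'ADD B, 3'. After: A=7 B=4 C=4 D=0 ZF=0 PC=10
Step 9: PC=10 exec 'HALT'. After: A=7 B=4 C=4 D=0 ZF=0 PC=10 HALTED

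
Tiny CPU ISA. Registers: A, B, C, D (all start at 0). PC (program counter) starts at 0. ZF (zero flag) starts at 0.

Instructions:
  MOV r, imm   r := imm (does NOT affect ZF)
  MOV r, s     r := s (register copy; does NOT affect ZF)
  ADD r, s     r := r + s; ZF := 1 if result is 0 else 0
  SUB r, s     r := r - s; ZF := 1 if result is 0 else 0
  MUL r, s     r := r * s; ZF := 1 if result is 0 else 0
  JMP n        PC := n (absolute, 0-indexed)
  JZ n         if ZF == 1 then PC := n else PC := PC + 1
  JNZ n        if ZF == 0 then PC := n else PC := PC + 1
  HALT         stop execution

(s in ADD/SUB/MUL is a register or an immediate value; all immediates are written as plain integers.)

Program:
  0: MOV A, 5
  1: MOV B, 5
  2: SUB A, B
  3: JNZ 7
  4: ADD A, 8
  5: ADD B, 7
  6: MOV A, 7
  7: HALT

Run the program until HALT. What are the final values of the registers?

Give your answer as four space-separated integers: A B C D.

Answer: 7 12 0 0

Derivation:
Step 1: PC=0 exec 'MOV A, 5'. After: A=5 B=0 C=0 D=0 ZF=0 PC=1
Step 2: PC=1 exec 'MOV B, 5'. After: A=5 B=5 C=0 D=0 ZF=0 PC=2
Step 3: PC=2 exec 'SUB A, B'. After: A=0 B=5 C=0 D=0 ZF=1 PC=3
Step 4: PC=3 exec 'JNZ 7'. After: A=0 B=5 C=0 D=0 ZF=1 PC=4
Step 5: PC=4 exec 'ADD A, 8'. After: A=8 B=5 C=0 D=0 ZF=0 PC=5
Step 6: PC=5 exec 'ADD B, 7'. After: A=8 B=12 C=0 D=0 ZF=0 PC=6
Step 7: PC=6 exec 'MOV A, 7'. After: A=7 B=12 C=0 D=0 ZF=0 PC=7
Step 8: PC=7 exec 'HALT'. After: A=7 B=12 C=0 D=0 ZF=0 PC=7 HALTED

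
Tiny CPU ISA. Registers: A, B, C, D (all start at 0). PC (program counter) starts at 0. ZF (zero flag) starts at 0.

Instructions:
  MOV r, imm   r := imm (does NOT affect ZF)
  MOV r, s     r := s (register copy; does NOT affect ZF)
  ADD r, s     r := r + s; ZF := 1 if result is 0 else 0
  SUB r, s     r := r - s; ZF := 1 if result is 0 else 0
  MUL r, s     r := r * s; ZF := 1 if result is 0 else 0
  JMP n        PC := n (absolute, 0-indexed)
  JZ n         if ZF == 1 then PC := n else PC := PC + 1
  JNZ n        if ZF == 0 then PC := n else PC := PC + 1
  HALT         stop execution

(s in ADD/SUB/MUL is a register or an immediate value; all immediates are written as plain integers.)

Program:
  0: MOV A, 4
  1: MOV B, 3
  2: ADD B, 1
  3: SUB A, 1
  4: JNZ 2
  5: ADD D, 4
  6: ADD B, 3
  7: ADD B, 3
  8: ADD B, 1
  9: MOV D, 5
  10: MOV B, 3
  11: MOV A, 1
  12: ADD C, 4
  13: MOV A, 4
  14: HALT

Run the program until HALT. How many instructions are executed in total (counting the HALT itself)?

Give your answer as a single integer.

Answer: 24

Derivation:
Step 1: PC=0 exec 'MOV A, 4'. After: A=4 B=0 C=0 D=0 ZF=0 PC=1
Step 2: PC=1 exec 'MOV B, 3'. After: A=4 B=3 C=0 D=0 ZF=0 PC=2
Step 3: PC=2 exec 'ADD B, 1'. After: A=4 B=4 C=0 D=0 ZF=0 PC=3
Step 4: PC=3 exec 'SUB A, 1'. After: A=3 B=4 C=0 D=0 ZF=0 PC=4
Step 5: PC=4 exec 'JNZ 2'. After: A=3 B=4 C=0 D=0 ZF=0 PC=2
Step 6: PC=2 exec 'ADD B, 1'. After: A=3 B=5 C=0 D=0 ZF=0 PC=3
Step 7: PC=3 exec 'SUB A, 1'. After: A=2 B=5 C=0 D=0 ZF=0 PC=4
Step 8: PC=4 exec 'JNZ 2'. After: A=2 B=5 C=0 D=0 ZF=0 PC=2
Step 9: PC=2 exec 'ADD B, 1'. After: A=2 B=6 C=0 D=0 ZF=0 PC=3
Step 10: PC=3 exec 'SUB A, 1'. After: A=1 B=6 C=0 D=0 ZF=0 PC=4
Step 11: PC=4 exec 'JNZ 2'. After: A=1 B=6 C=0 D=0 ZF=0 PC=2
Step 12: PC=2 exec 'ADD B, 1'. After: A=1 B=7 C=0 D=0 ZF=0 PC=3
Step 13: PC=3 exec 'SUB A, 1'. After: A=0 B=7 C=0 D=0 ZF=1 PC=4
Step 14: PC=4 exec 'JNZ 2'. After: A=0 B=7 C=0 D=0 ZF=1 PC=5
Step 15: PC=5 exec 'ADD D, 4'. After: A=0 B=7 C=0 D=4 ZF=0 PC=6
Step 16: PC=6 exec 'ADD B, 3'. After: A=0 B=10 C=0 D=4 ZF=0 PC=7
Step 17: PC=7 exec 'ADD B, 3'. After: A=0 B=13 C=0 D=4 ZF=0 PC=8
Step 18: PC=8 exec 'ADD B, 1'. After: A=0 B=14 C=0 D=4 ZF=0 PC=9
Step 19: PC=9 exec 'MOV D, 5'. After: A=0 B=14 C=0 D=5 ZF=0 PC=10
Step 20: PC=10 exec 'MOV B, 3'. After: A=0 B=3 C=0 D=5 ZF=0 PC=11
Step 21: PC=11 exec 'MOV A, 1'. After: A=1 B=3 C=0 D=5 ZF=0 PC=12
Step 22: PC=12 exec 'ADD C, 4'. After: A=1 B=3 C=4 D=5 ZF=0 PC=13
Step 23: PC=13 exec 'MOV A, 4'. After: A=4 B=3 C=4 D=5 ZF=0 PC=14
Step 24: PC=14 exec 'HALT'. After: A=4 B=3 C=4 D=5 ZF=0 PC=14 HALTED
Total instructions executed: 24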